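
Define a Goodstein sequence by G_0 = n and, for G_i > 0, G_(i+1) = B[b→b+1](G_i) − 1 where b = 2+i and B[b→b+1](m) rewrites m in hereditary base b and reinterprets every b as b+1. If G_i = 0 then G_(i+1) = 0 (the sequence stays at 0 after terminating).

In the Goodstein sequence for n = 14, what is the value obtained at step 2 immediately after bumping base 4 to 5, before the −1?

base 2: 14 = 2^(2 + 1) + 2^2 + 2; at 3: 3^(3 + 1) + 3^3 + 3 = 111; next = 110
base 3: 110 = 3^(3 + 1) + 3^3 + 2; at 4: 4^(4 + 1) + 4^4 + 2 = 1282; next = 1281
base 4: 1281 = 4^(4 + 1) + 4^4 + 1; at 5: 5^(5 + 1) + 5^5 + 1 = 18751; next = 18750

18751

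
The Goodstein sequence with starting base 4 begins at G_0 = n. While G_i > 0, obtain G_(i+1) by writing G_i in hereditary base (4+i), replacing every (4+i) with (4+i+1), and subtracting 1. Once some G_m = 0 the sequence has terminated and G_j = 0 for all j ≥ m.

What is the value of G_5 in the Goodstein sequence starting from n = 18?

step 0: 18 = 4^2 + 2; sub 5 for 4: 5^2 + 2; = 27; G_1 = 27−1 = 26
step 1: 26 = 5^2 + 1; sub 6 for 5: 6^2 + 1; = 37; G_2 = 37−1 = 36
step 2: 36 = 6^2; sub 7 for 6: 7^2; = 49; G_3 = 49−1 = 48
step 3: 48 = 6·7 + 6; sub 8 for 7: 6·8 + 6; = 54; G_4 = 54−1 = 53
step 4: 53 = 6·8 + 5; sub 9 for 8: 6·9 + 5; = 59; G_5 = 59−1 = 58

58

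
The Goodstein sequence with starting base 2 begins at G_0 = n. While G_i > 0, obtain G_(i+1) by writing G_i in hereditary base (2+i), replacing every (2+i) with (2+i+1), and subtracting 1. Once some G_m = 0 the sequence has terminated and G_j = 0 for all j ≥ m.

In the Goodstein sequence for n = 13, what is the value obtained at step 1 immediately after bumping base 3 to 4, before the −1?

1280

G_0 = 13. HB_2(13) = 2^(2 + 1) + 2^2 + 1. Bump = 109. G_1 = 108.
G_1 = 108. HB_3(108) = 3^(3 + 1) + 3^3. Bump = 1280. G_2 = 1279.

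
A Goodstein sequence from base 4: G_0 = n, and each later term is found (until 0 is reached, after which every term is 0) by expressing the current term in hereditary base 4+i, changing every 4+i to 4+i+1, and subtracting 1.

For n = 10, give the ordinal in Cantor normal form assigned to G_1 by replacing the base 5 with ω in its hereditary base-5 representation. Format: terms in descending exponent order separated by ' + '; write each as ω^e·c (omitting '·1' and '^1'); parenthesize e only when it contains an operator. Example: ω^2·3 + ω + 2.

[0] 10 ≡ 2·4 + 2 (base 4). Lift 5: 12. −1: 11.
[1] 11 ≡ 2·5 + 1 (base 5). Lift 6: 13. −1: 12.

ω·2 + 1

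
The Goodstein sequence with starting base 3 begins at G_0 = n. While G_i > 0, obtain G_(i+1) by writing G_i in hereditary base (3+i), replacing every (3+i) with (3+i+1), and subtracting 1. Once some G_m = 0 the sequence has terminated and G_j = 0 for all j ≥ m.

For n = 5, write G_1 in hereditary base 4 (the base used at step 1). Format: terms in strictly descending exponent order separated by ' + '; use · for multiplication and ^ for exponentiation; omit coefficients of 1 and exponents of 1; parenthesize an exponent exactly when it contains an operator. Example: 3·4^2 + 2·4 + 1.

G_0 = 5. HB_3(5) = 3 + 2. Bump = 6. G_1 = 5.
G_1 = 5. HB_4(5) = 4 + 1. Bump = 6. G_2 = 5.

4 + 1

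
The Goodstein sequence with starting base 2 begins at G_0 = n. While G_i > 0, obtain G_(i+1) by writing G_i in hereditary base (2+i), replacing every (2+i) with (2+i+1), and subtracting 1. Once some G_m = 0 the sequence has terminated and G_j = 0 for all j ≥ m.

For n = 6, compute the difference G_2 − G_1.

228

step 0: 6 = 2^2 + 2; sub 3 for 2: 3^3 + 3; = 30; G_1 = 30−1 = 29
step 1: 29 = 3^3 + 2; sub 4 for 3: 4^4 + 2; = 258; G_2 = 258−1 = 257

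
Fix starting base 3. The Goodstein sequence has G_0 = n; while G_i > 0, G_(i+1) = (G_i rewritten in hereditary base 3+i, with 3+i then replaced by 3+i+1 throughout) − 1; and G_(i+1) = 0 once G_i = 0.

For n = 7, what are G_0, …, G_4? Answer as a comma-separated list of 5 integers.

7 —HB3→ 2·3 + 1 —bump→ 2·4 + 1 = 9 —(−1)→ 8
8 —HB4→ 2·4 —bump→ 2·5 = 10 —(−1)→ 9
9 —HB5→ 5 + 4 —bump→ 6 + 4 = 10 —(−1)→ 9
9 —HB6→ 6 + 3 —bump→ 7 + 3 = 10 —(−1)→ 9

7, 8, 9, 9, 9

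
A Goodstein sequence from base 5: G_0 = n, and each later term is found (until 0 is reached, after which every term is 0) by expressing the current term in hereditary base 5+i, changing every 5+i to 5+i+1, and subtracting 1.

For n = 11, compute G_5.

13

i=0: 11 = 2·5 + 1 (b=5); 5→6: 2·6 + 1 = 13; 13−1 = 12
i=1: 12 = 2·6 (b=6); 6→7: 2·7 = 14; 14−1 = 13
i=2: 13 = 7 + 6 (b=7); 7→8: 8 + 6 = 14; 14−1 = 13
i=3: 13 = 8 + 5 (b=8); 8→9: 9 + 5 = 14; 14−1 = 13
i=4: 13 = 9 + 4 (b=9); 9→10: 10 + 4 = 14; 14−1 = 13
i=5: 13 = 10 + 3 (b=10); 10→11: 11 + 3 = 14; 14−1 = 13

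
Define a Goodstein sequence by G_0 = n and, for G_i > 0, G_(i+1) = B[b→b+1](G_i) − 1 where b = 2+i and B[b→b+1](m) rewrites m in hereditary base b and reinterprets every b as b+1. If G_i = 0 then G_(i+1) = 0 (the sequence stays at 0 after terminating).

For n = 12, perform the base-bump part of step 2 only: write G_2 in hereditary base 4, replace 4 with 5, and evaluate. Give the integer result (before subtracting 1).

12 —HB2→ 2^(2 + 1) + 2^2 —bump→ 3^(3 + 1) + 3^3 = 108 —(−1)→ 107
107 —HB3→ 3^(3 + 1) + 2·3^2 + 2·3 + 2 —bump→ 4^(4 + 1) + 2·4^2 + 2·4 + 2 = 1066 —(−1)→ 1065
1065 —HB4→ 4^(4 + 1) + 2·4^2 + 2·4 + 1 —bump→ 5^(5 + 1) + 2·5^2 + 2·5 + 1 = 15686 —(−1)→ 15685

15686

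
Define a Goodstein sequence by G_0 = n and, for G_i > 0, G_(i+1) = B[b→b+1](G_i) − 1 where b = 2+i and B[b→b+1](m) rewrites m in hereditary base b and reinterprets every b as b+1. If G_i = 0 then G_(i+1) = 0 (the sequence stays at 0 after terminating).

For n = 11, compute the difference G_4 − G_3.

base 2: 11 = 2^(2 + 1) + 2 + 1; at 3: 3^(3 + 1) + 3 + 1 = 85; next = 84
base 3: 84 = 3^(3 + 1) + 3; at 4: 4^(4 + 1) + 4 = 1028; next = 1027
base 4: 1027 = 4^(4 + 1) + 3; at 5: 5^(5 + 1) + 3 = 15628; next = 15627
base 5: 15627 = 5^(5 + 1) + 2; at 6: 6^(6 + 1) + 2 = 279938; next = 279937

264310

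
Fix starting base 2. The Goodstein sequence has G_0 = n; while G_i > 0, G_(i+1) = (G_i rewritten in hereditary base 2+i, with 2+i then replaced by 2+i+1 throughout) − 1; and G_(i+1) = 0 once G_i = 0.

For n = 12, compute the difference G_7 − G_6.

base 2: 12 = 2^(2 + 1) + 2^2; at 3: 3^(3 + 1) + 3^3 = 108; next = 107
base 3: 107 = 3^(3 + 1) + 2·3^2 + 2·3 + 2; at 4: 4^(4 + 1) + 2·4^2 + 2·4 + 2 = 1066; next = 1065
base 4: 1065 = 4^(4 + 1) + 2·4^2 + 2·4 + 1; at 5: 5^(5 + 1) + 2·5^2 + 2·5 + 1 = 15686; next = 15685
base 5: 15685 = 5^(5 + 1) + 2·5^2 + 2·5; at 6: 6^(6 + 1) + 2·6^2 + 2·6 = 280020; next = 280019
base 6: 280019 = 6^(6 + 1) + 2·6^2 + 6 + 5; at 7: 7^(7 + 1) + 2·7^2 + 7 + 5 = 5764911; next = 5764910
base 7: 5764910 = 7^(7 + 1) + 2·7^2 + 7 + 4; at 8: 8^(8 + 1) + 2·8^2 + 8 + 4 = 134217868; next = 134217867
base 8: 134217867 = 8^(8 + 1) + 2·8^2 + 8 + 3; at 9: 9^(9 + 1) + 2·9^2 + 9 + 3 = 3486784575; next = 3486784574

3352566707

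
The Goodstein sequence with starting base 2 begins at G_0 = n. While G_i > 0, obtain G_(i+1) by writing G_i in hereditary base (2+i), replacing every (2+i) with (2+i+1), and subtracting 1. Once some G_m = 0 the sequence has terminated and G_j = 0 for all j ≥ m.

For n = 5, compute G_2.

base 2: 5 = 2^2 + 1; at 3: 3^3 + 1 = 28; next = 27
base 3: 27 = 3^3; at 4: 4^4 = 256; next = 255
base 4: 255 = 3·4^3 + 3·4^2 + 3·4 + 3; at 5: 3·5^3 + 3·5^2 + 3·5 + 3 = 468; next = 467

255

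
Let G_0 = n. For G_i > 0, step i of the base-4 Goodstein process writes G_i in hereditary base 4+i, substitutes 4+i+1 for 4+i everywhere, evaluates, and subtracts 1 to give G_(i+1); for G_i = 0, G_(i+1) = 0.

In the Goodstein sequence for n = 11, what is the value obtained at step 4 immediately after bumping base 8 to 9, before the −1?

step 0: 11 = 2·4 + 3; sub 5 for 4: 2·5 + 3; = 13; G_1 = 13−1 = 12
step 1: 12 = 2·5 + 2; sub 6 for 5: 2·6 + 2; = 14; G_2 = 14−1 = 13
step 2: 13 = 2·6 + 1; sub 7 for 6: 2·7 + 1; = 15; G_3 = 15−1 = 14
step 3: 14 = 2·7; sub 8 for 7: 2·8; = 16; G_4 = 16−1 = 15

16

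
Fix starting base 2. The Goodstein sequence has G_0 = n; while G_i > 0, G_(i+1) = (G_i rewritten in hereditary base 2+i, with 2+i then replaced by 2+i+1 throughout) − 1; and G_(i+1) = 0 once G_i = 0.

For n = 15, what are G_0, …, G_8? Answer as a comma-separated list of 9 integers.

G_0=15  [base 2] 2^(2 + 1) + 2^2 + 2 + 1  →[2↦3]→  3^(3 + 1) + 3^3 + 3 + 1 = 112  −1 ⇒ G_1=111
G_1=111  [base 3] 3^(3 + 1) + 3^3 + 3  →[3↦4]→  4^(4 + 1) + 4^4 + 4 = 1284  −1 ⇒ G_2=1283
G_2=1283  [base 4] 4^(4 + 1) + 4^4 + 3  →[4↦5]→  5^(5 + 1) + 5^5 + 3 = 18753  −1 ⇒ G_3=18752
G_3=18752  [base 5] 5^(5 + 1) + 5^5 + 2  →[5↦6]→  6^(6 + 1) + 6^6 + 2 = 326594  −1 ⇒ G_4=326593
G_4=326593  [base 6] 6^(6 + 1) + 6^6 + 1  →[6↦7]→  7^(7 + 1) + 7^7 + 1 = 6588345  −1 ⇒ G_5=6588344
G_5=6588344  [base 7] 7^(7 + 1) + 7^7  →[7↦8]→  8^(8 + 1) + 8^8 = 150994944  −1 ⇒ G_6=150994943
G_6=150994943  [base 8] 8^(8 + 1) + 7·8^7 + 7·8^6 + 7·8^5 + 7·8^4 + 7·8^3 + 7·8^2 + 7·8 + 7  →[8↦9]→  9^(9 + 1) + 7·9^7 + 7·9^6 + 7·9^5 + 7·9^4 + 7·9^3 + 7·9^2 + 7·9 + 7 = 3524450281  −1 ⇒ G_7=3524450280
G_7=3524450280  [base 9] 9^(9 + 1) + 7·9^7 + 7·9^6 + 7·9^5 + 7·9^4 + 7·9^3 + 7·9^2 + 7·9 + 6  →[9↦10]→  10^(10 + 1) + 7·10^7 + 7·10^6 + 7·10^5 + 7·10^4 + 7·10^3 + 7·10^2 + 7·10 + 6 = 100077777776  −1 ⇒ G_8=100077777775

15, 111, 1283, 18752, 326593, 6588344, 150994943, 3524450280, 100077777775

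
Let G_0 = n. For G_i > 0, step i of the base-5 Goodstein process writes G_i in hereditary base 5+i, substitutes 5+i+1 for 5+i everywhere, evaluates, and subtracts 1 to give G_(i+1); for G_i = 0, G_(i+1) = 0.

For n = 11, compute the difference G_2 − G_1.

1

G_0 = 11. HB_5(11) = 2·5 + 1. Bump = 13. G_1 = 12.
G_1 = 12. HB_6(12) = 2·6. Bump = 14. G_2 = 13.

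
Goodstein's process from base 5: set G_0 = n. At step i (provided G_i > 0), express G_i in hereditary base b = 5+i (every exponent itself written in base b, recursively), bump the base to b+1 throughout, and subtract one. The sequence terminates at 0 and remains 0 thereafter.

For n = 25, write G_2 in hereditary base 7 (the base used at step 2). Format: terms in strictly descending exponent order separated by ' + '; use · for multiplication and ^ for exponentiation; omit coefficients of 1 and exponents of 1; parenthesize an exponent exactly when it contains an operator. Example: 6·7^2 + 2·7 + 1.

5·7 + 4

G_0=25  [base 5] 5^2  →[5↦6]→  6^2 = 36  −1 ⇒ G_1=35
G_1=35  [base 6] 5·6 + 5  →[6↦7]→  5·7 + 5 = 40  −1 ⇒ G_2=39
G_2=39  [base 7] 5·7 + 4  →[7↦8]→  5·8 + 4 = 44  −1 ⇒ G_3=43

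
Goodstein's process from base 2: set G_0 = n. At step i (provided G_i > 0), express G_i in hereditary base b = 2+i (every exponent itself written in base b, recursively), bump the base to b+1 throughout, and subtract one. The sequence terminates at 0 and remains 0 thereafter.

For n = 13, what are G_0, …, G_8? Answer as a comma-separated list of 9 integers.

step 0: 13 = 2^(2 + 1) + 2^2 + 1; sub 3 for 2: 3^(3 + 1) + 3^3 + 1; = 109; G_1 = 109−1 = 108
step 1: 108 = 3^(3 + 1) + 3^3; sub 4 for 3: 4^(4 + 1) + 4^4; = 1280; G_2 = 1280−1 = 1279
step 2: 1279 = 4^(4 + 1) + 3·4^3 + 3·4^2 + 3·4 + 3; sub 5 for 4: 5^(5 + 1) + 3·5^3 + 3·5^2 + 3·5 + 3; = 16093; G_3 = 16093−1 = 16092
step 3: 16092 = 5^(5 + 1) + 3·5^3 + 3·5^2 + 3·5 + 2; sub 6 for 5: 6^(6 + 1) + 3·6^3 + 3·6^2 + 3·6 + 2; = 280712; G_4 = 280712−1 = 280711
step 4: 280711 = 6^(6 + 1) + 3·6^3 + 3·6^2 + 3·6 + 1; sub 7 for 6: 7^(7 + 1) + 3·7^3 + 3·7^2 + 3·7 + 1; = 5765999; G_5 = 5765999−1 = 5765998
step 5: 5765998 = 7^(7 + 1) + 3·7^3 + 3·7^2 + 3·7; sub 8 for 7: 8^(8 + 1) + 3·8^3 + 3·8^2 + 3·8; = 134219480; G_6 = 134219480−1 = 134219479
step 6: 134219479 = 8^(8 + 1) + 3·8^3 + 3·8^2 + 2·8 + 7; sub 9 for 8: 9^(9 + 1) + 3·9^3 + 3·9^2 + 2·9 + 7; = 3486786856; G_7 = 3486786856−1 = 3486786855
step 7: 3486786855 = 9^(9 + 1) + 3·9^3 + 3·9^2 + 2·9 + 6; sub 10 for 9: 10^(10 + 1) + 3·10^3 + 3·10^2 + 2·10 + 6; = 100000003326; G_8 = 100000003326−1 = 100000003325

13, 108, 1279, 16092, 280711, 5765998, 134219479, 3486786855, 100000003325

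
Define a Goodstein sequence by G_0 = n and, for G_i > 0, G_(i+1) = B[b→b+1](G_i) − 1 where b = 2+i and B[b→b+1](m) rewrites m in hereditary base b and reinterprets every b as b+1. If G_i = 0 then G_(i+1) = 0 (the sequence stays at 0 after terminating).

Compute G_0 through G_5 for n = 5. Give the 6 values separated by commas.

5, 27, 255, 467, 775, 1197

(0) 5|_2 = 2^2 + 1 ↦ 3^3 + 1|_3 = 28 ⇒ 27
(1) 27|_3 = 3^3 ↦ 4^4|_4 = 256 ⇒ 255
(2) 255|_4 = 3·4^3 + 3·4^2 + 3·4 + 3 ↦ 3·5^3 + 3·5^2 + 3·5 + 3|_5 = 468 ⇒ 467
(3) 467|_5 = 3·5^3 + 3·5^2 + 3·5 + 2 ↦ 3·6^3 + 3·6^2 + 3·6 + 2|_6 = 776 ⇒ 775
(4) 775|_6 = 3·6^3 + 3·6^2 + 3·6 + 1 ↦ 3·7^3 + 3·7^2 + 3·7 + 1|_7 = 1198 ⇒ 1197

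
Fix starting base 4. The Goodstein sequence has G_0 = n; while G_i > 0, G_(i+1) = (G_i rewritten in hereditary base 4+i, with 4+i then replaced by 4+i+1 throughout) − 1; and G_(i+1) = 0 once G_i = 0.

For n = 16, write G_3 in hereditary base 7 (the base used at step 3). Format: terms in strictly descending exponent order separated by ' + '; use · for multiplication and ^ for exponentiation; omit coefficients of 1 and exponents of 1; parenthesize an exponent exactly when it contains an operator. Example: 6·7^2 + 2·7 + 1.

G_0=16  [base 4] 4^2  →[4↦5]→  5^2 = 25  −1 ⇒ G_1=24
G_1=24  [base 5] 4·5 + 4  →[5↦6]→  4·6 + 4 = 28  −1 ⇒ G_2=27
G_2=27  [base 6] 4·6 + 3  →[6↦7]→  4·7 + 3 = 31  −1 ⇒ G_3=30
G_3=30  [base 7] 4·7 + 2  →[7↦8]→  4·8 + 2 = 34  −1 ⇒ G_4=33

4·7 + 2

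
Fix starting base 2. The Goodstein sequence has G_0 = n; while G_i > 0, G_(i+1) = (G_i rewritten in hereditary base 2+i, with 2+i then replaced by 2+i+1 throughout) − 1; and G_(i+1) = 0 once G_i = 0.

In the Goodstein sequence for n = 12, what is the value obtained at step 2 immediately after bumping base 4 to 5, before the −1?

12 —HB2→ 2^(2 + 1) + 2^2 —bump→ 3^(3 + 1) + 3^3 = 108 —(−1)→ 107
107 —HB3→ 3^(3 + 1) + 2·3^2 + 2·3 + 2 —bump→ 4^(4 + 1) + 2·4^2 + 2·4 + 2 = 1066 —(−1)→ 1065
1065 —HB4→ 4^(4 + 1) + 2·4^2 + 2·4 + 1 —bump→ 5^(5 + 1) + 2·5^2 + 2·5 + 1 = 15686 —(−1)→ 15685

15686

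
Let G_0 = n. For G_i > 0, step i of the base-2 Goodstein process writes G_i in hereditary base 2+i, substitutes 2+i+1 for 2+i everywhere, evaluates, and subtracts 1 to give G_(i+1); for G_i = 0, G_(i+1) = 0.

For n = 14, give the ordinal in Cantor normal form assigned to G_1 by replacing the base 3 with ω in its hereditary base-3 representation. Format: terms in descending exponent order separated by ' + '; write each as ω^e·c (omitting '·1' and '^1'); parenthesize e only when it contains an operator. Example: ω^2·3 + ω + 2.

ω^(ω + 1) + ω^ω + 2

base 2: 14 = 2^(2 + 1) + 2^2 + 2; at 3: 3^(3 + 1) + 3^3 + 3 = 111; next = 110
base 3: 110 = 3^(3 + 1) + 3^3 + 2; at 4: 4^(4 + 1) + 4^4 + 2 = 1282; next = 1281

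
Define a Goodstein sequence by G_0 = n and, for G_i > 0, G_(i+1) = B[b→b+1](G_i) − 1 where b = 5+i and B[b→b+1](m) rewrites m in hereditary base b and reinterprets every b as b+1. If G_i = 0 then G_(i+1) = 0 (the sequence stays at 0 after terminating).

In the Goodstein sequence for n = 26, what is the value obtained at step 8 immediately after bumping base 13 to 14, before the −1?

84

26 —HB5→ 5^2 + 1 —bump→ 6^2 + 1 = 37 —(−1)→ 36
36 —HB6→ 6^2 —bump→ 7^2 = 49 —(−1)→ 48
48 —HB7→ 6·7 + 6 —bump→ 6·8 + 6 = 54 —(−1)→ 53
53 —HB8→ 6·8 + 5 —bump→ 6·9 + 5 = 59 —(−1)→ 58
58 —HB9→ 6·9 + 4 —bump→ 6·10 + 4 = 64 —(−1)→ 63
63 —HB10→ 6·10 + 3 —bump→ 6·11 + 3 = 69 —(−1)→ 68
68 —HB11→ 6·11 + 2 —bump→ 6·12 + 2 = 74 —(−1)→ 73
73 —HB12→ 6·12 + 1 —bump→ 6·13 + 1 = 79 —(−1)→ 78
78 —HB13→ 6·13 —bump→ 6·14 = 84 —(−1)→ 83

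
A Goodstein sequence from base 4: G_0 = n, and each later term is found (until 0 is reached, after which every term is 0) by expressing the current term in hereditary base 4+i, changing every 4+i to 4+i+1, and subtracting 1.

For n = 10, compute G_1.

G_0 = 10. HB_4(10) = 2·4 + 2. Bump = 12. G_1 = 11.
G_1 = 11. HB_5(11) = 2·5 + 1. Bump = 13. G_2 = 12.

11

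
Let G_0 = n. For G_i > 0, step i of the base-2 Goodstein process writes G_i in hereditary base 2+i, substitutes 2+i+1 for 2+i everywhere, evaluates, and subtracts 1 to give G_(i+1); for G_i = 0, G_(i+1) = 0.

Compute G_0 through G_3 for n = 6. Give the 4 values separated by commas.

step 0: 6 = 2^2 + 2; sub 3 for 2: 3^3 + 3; = 30; G_1 = 30−1 = 29
step 1: 29 = 3^3 + 2; sub 4 for 3: 4^4 + 2; = 258; G_2 = 258−1 = 257
step 2: 257 = 4^4 + 1; sub 5 for 4: 5^5 + 1; = 3126; G_3 = 3126−1 = 3125

6, 29, 257, 3125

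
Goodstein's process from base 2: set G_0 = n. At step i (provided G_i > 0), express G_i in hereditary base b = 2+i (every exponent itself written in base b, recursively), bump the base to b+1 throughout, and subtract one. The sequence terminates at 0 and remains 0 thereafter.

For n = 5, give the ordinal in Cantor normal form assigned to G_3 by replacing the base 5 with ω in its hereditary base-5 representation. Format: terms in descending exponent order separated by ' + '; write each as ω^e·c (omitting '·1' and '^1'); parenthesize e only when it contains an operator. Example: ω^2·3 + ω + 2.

ω^3·3 + ω^2·3 + ω·3 + 2

[0] 5 ≡ 2^2 + 1 (base 2). Lift 3: 28. −1: 27.
[1] 27 ≡ 3^3 (base 3). Lift 4: 256. −1: 255.
[2] 255 ≡ 3·4^3 + 3·4^2 + 3·4 + 3 (base 4). Lift 5: 468. −1: 467.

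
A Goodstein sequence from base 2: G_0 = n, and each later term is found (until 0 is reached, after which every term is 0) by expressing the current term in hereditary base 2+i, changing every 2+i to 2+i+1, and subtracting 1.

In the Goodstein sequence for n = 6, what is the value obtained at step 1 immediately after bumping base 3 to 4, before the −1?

258

6 —HB2→ 2^2 + 2 —bump→ 3^3 + 3 = 30 —(−1)→ 29
29 —HB3→ 3^3 + 2 —bump→ 4^4 + 2 = 258 —(−1)→ 257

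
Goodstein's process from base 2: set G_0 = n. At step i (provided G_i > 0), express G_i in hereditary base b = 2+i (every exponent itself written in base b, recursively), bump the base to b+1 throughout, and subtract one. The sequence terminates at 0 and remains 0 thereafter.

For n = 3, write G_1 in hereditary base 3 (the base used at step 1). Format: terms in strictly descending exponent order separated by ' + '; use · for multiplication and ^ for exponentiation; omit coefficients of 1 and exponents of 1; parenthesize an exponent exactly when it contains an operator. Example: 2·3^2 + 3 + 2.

G_0 = 3. HB_2(3) = 2 + 1. Bump = 4. G_1 = 3.
G_1 = 3. HB_3(3) = 3. Bump = 4. G_2 = 3.

3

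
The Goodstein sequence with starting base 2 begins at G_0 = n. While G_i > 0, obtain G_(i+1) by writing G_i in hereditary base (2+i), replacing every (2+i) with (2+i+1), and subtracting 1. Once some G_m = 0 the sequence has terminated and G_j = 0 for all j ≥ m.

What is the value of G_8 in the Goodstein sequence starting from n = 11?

70077777775

step 0: 11 = 2^(2 + 1) + 2 + 1; sub 3 for 2: 3^(3 + 1) + 3 + 1; = 85; G_1 = 85−1 = 84
step 1: 84 = 3^(3 + 1) + 3; sub 4 for 3: 4^(4 + 1) + 4; = 1028; G_2 = 1028−1 = 1027
step 2: 1027 = 4^(4 + 1) + 3; sub 5 for 4: 5^(5 + 1) + 3; = 15628; G_3 = 15628−1 = 15627
step 3: 15627 = 5^(5 + 1) + 2; sub 6 for 5: 6^(6 + 1) + 2; = 279938; G_4 = 279938−1 = 279937
step 4: 279937 = 6^(6 + 1) + 1; sub 7 for 6: 7^(7 + 1) + 1; = 5764802; G_5 = 5764802−1 = 5764801
step 5: 5764801 = 7^(7 + 1); sub 8 for 7: 8^(8 + 1); = 134217728; G_6 = 134217728−1 = 134217727
step 6: 134217727 = 7·8^8 + 7·8^7 + 7·8^6 + 7·8^5 + 7·8^4 + 7·8^3 + 7·8^2 + 7·8 + 7; sub 9 for 8: 7·9^9 + 7·9^7 + 7·9^6 + 7·9^5 + 7·9^4 + 7·9^3 + 7·9^2 + 7·9 + 7; = 2749609303; G_7 = 2749609303−1 = 2749609302
step 7: 2749609302 = 7·9^9 + 7·9^7 + 7·9^6 + 7·9^5 + 7·9^4 + 7·9^3 + 7·9^2 + 7·9 + 6; sub 10 for 9: 7·10^10 + 7·10^7 + 7·10^6 + 7·10^5 + 7·10^4 + 7·10^3 + 7·10^2 + 7·10 + 6; = 70077777776; G_8 = 70077777776−1 = 70077777775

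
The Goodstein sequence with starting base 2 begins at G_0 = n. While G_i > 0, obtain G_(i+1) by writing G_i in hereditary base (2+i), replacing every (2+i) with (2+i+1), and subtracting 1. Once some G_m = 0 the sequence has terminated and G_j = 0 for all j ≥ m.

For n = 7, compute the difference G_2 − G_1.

229

step 0: 7 = 2^2 + 2 + 1; sub 3 for 2: 3^3 + 3 + 1; = 31; G_1 = 31−1 = 30
step 1: 30 = 3^3 + 3; sub 4 for 3: 4^4 + 4; = 260; G_2 = 260−1 = 259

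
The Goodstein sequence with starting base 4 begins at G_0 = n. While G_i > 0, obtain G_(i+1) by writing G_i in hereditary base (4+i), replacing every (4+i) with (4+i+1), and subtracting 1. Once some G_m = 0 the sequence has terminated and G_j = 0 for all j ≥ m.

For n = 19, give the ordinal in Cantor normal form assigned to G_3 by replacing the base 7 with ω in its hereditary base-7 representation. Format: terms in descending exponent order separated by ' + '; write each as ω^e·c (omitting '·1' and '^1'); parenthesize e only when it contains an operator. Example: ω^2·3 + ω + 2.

step 0: 19 = 4^2 + 3; sub 5 for 4: 5^2 + 3; = 28; G_1 = 28−1 = 27
step 1: 27 = 5^2 + 2; sub 6 for 5: 6^2 + 2; = 38; G_2 = 38−1 = 37
step 2: 37 = 6^2 + 1; sub 7 for 6: 7^2 + 1; = 50; G_3 = 50−1 = 49
step 3: 49 = 7^2; sub 8 for 7: 8^2; = 64; G_4 = 64−1 = 63

ω^2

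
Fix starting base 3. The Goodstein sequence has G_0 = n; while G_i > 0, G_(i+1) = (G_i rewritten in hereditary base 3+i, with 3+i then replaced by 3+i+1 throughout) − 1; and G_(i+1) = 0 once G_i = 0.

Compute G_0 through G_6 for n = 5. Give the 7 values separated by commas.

5, 5, 5, 5, 4, 3, 2

step 0: 5 = 3 + 2; sub 4 for 3: 4 + 2; = 6; G_1 = 6−1 = 5
step 1: 5 = 4 + 1; sub 5 for 4: 5 + 1; = 6; G_2 = 6−1 = 5
step 2: 5 = 5; sub 6 for 5: 6; = 6; G_3 = 6−1 = 5
step 3: 5 = 5; sub 7 for 6: 5; = 5; G_4 = 5−1 = 4
step 4: 4 = 4; sub 8 for 7: 4; = 4; G_5 = 4−1 = 3
step 5: 3 = 3; sub 9 for 8: 3; = 3; G_6 = 3−1 = 2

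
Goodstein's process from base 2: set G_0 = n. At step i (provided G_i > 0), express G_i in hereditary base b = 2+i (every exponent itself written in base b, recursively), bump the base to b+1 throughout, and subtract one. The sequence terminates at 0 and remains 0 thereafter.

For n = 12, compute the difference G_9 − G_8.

3038428376763

i=0: 12 = 2^(2 + 1) + 2^2 (b=2); 2→3: 3^(3 + 1) + 3^3 = 108; 108−1 = 107
i=1: 107 = 3^(3 + 1) + 2·3^2 + 2·3 + 2 (b=3); 3→4: 4^(4 + 1) + 2·4^2 + 2·4 + 2 = 1066; 1066−1 = 1065
i=2: 1065 = 4^(4 + 1) + 2·4^2 + 2·4 + 1 (b=4); 4→5: 5^(5 + 1) + 2·5^2 + 2·5 + 1 = 15686; 15686−1 = 15685
i=3: 15685 = 5^(5 + 1) + 2·5^2 + 2·5 (b=5); 5→6: 6^(6 + 1) + 2·6^2 + 2·6 = 280020; 280020−1 = 280019
i=4: 280019 = 6^(6 + 1) + 2·6^2 + 6 + 5 (b=6); 6→7: 7^(7 + 1) + 2·7^2 + 7 + 5 = 5764911; 5764911−1 = 5764910
i=5: 5764910 = 7^(7 + 1) + 2·7^2 + 7 + 4 (b=7); 7→8: 8^(8 + 1) + 2·8^2 + 8 + 4 = 134217868; 134217868−1 = 134217867
i=6: 134217867 = 8^(8 + 1) + 2·8^2 + 8 + 3 (b=8); 8→9: 9^(9 + 1) + 2·9^2 + 9 + 3 = 3486784575; 3486784575−1 = 3486784574
i=7: 3486784574 = 9^(9 + 1) + 2·9^2 + 9 + 2 (b=9); 9→10: 10^(10 + 1) + 2·10^2 + 10 + 2 = 100000000212; 100000000212−1 = 100000000211
i=8: 100000000211 = 10^(10 + 1) + 2·10^2 + 10 + 1 (b=10); 10→11: 11^(11 + 1) + 2·11^2 + 11 + 1 = 3138428376975; 3138428376975−1 = 3138428376974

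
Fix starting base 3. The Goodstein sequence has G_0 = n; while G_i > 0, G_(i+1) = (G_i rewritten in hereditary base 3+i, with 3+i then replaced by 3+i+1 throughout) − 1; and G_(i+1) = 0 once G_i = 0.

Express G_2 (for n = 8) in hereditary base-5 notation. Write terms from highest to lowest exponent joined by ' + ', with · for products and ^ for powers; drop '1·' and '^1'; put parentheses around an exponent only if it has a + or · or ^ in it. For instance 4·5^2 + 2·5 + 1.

G_0=8  [base 3] 2·3 + 2  →[3↦4]→  2·4 + 2 = 10  −1 ⇒ G_1=9
G_1=9  [base 4] 2·4 + 1  →[4↦5]→  2·5 + 1 = 11  −1 ⇒ G_2=10
G_2=10  [base 5] 2·5  →[5↦6]→  2·6 = 12  −1 ⇒ G_3=11

2·5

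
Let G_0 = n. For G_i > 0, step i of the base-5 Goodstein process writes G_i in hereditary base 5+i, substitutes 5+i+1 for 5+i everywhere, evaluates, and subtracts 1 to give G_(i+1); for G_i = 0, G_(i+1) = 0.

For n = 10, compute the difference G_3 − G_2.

[0] 10 ≡ 2·5 (base 5). Lift 6: 12. −1: 11.
[1] 11 ≡ 6 + 5 (base 6). Lift 7: 12. −1: 11.
[2] 11 ≡ 7 + 4 (base 7). Lift 8: 12. −1: 11.

0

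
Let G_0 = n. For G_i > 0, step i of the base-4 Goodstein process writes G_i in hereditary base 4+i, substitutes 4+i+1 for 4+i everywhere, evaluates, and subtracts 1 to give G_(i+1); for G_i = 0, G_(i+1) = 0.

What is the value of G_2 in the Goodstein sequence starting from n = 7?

7

G_0 = 7. HB_4(7) = 4 + 3. Bump = 8. G_1 = 7.
G_1 = 7. HB_5(7) = 5 + 2. Bump = 8. G_2 = 7.
G_2 = 7. HB_6(7) = 6 + 1. Bump = 8. G_3 = 7.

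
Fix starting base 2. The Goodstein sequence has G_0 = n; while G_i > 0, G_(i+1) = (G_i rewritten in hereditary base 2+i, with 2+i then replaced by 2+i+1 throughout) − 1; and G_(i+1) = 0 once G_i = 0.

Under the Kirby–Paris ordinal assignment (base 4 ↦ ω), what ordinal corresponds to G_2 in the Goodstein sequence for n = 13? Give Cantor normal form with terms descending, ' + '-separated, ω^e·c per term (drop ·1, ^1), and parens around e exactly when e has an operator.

ω^(ω + 1) + ω^3·3 + ω^2·3 + ω·3 + 3

base 2: 13 = 2^(2 + 1) + 2^2 + 1; at 3: 3^(3 + 1) + 3^3 + 1 = 109; next = 108
base 3: 108 = 3^(3 + 1) + 3^3; at 4: 4^(4 + 1) + 4^4 = 1280; next = 1279
base 4: 1279 = 4^(4 + 1) + 3·4^3 + 3·4^2 + 3·4 + 3; at 5: 5^(5 + 1) + 3·5^3 + 3·5^2 + 3·5 + 3 = 16093; next = 16092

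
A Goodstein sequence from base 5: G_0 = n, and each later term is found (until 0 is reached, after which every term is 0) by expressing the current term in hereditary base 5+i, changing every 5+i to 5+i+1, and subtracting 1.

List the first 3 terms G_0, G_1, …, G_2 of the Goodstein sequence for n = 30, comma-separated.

30 —HB5→ 5^2 + 5 —bump→ 6^2 + 6 = 42 —(−1)→ 41
41 —HB6→ 6^2 + 5 —bump→ 7^2 + 5 = 54 —(−1)→ 53

30, 41, 53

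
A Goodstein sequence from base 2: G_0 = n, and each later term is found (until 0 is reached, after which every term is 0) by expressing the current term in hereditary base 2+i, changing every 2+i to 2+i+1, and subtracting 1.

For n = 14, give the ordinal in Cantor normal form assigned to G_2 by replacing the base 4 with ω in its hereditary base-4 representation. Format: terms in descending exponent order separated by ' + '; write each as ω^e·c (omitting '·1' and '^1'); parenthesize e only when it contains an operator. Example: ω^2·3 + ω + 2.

(0) 14|_2 = 2^(2 + 1) + 2^2 + 2 ↦ 3^(3 + 1) + 3^3 + 3|_3 = 111 ⇒ 110
(1) 110|_3 = 3^(3 + 1) + 3^3 + 2 ↦ 4^(4 + 1) + 4^4 + 2|_4 = 1282 ⇒ 1281
(2) 1281|_4 = 4^(4 + 1) + 4^4 + 1 ↦ 5^(5 + 1) + 5^5 + 1|_5 = 18751 ⇒ 18750

ω^(ω + 1) + ω^ω + 1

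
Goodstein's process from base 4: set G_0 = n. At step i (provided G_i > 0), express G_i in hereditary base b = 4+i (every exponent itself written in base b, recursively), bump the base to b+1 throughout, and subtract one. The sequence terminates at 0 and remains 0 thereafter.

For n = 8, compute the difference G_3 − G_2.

0

8 —HB4→ 2·4 —bump→ 2·5 = 10 —(−1)→ 9
9 —HB5→ 5 + 4 —bump→ 6 + 4 = 10 —(−1)→ 9
9 —HB6→ 6 + 3 —bump→ 7 + 3 = 10 —(−1)→ 9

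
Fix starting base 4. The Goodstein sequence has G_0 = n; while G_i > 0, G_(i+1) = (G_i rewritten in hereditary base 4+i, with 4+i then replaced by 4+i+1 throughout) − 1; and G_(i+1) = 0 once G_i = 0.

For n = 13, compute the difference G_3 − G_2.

1

G_0=13  [base 4] 3·4 + 1  →[4↦5]→  3·5 + 1 = 16  −1 ⇒ G_1=15
G_1=15  [base 5] 3·5  →[5↦6]→  3·6 = 18  −1 ⇒ G_2=17
G_2=17  [base 6] 2·6 + 5  →[6↦7]→  2·7 + 5 = 19  −1 ⇒ G_3=18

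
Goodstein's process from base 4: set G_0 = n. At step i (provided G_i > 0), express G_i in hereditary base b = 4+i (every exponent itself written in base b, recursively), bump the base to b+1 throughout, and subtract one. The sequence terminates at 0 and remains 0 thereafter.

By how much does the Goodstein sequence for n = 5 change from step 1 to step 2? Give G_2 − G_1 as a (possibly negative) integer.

0

[0] 5 ≡ 4 + 1 (base 4). Lift 5: 6. −1: 5.
[1] 5 ≡ 5 (base 5). Lift 6: 6. −1: 5.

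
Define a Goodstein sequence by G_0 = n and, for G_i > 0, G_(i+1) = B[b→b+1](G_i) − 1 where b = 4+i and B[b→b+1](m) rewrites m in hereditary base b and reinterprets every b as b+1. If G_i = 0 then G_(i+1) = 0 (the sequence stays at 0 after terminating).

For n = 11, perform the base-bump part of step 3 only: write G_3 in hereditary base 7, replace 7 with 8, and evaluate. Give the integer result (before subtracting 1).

16

base 4: 11 = 2·4 + 3; at 5: 2·5 + 3 = 13; next = 12
base 5: 12 = 2·5 + 2; at 6: 2·6 + 2 = 14; next = 13
base 6: 13 = 2·6 + 1; at 7: 2·7 + 1 = 15; next = 14
base 7: 14 = 2·7; at 8: 2·8 = 16; next = 15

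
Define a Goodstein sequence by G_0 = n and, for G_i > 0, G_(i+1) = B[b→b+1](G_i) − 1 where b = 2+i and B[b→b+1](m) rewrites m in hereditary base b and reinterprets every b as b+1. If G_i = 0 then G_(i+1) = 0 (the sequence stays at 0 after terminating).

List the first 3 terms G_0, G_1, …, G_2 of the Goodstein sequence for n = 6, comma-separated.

6, 29, 257

(0) 6|_2 = 2^2 + 2 ↦ 3^3 + 3|_3 = 30 ⇒ 29
(1) 29|_3 = 3^3 + 2 ↦ 4^4 + 2|_4 = 258 ⇒ 257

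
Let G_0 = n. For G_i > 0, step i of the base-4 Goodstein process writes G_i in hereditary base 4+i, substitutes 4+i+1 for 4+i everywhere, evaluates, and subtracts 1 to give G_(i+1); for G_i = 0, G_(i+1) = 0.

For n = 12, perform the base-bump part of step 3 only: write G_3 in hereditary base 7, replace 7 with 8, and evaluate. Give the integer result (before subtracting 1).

12 —HB4→ 3·4 —bump→ 3·5 = 15 —(−1)→ 14
14 —HB5→ 2·5 + 4 —bump→ 2·6 + 4 = 16 —(−1)→ 15
15 —HB6→ 2·6 + 3 —bump→ 2·7 + 3 = 17 —(−1)→ 16
16 —HB7→ 2·7 + 2 —bump→ 2·8 + 2 = 18 —(−1)→ 17

18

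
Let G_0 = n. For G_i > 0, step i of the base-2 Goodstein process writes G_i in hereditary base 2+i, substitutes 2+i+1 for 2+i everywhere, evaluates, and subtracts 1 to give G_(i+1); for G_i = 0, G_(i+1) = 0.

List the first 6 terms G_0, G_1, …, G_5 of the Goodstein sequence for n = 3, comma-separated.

3, 3, 3, 2, 1, 0

i=0: 3 = 2 + 1 (b=2); 2→3: 3 + 1 = 4; 4−1 = 3
i=1: 3 = 3 (b=3); 3→4: 4 = 4; 4−1 = 3
i=2: 3 = 3 (b=4); 4→5: 3 = 3; 3−1 = 2
i=3: 2 = 2 (b=5); 5→6: 2 = 2; 2−1 = 1
i=4: 1 = 1 (b=6); 6→7: 1 = 1; 1−1 = 0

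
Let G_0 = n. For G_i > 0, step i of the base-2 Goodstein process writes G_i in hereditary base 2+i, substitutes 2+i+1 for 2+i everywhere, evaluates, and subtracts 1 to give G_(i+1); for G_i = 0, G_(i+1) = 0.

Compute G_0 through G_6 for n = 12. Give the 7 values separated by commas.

12, 107, 1065, 15685, 280019, 5764910, 134217867

(0) 12|_2 = 2^(2 + 1) + 2^2 ↦ 3^(3 + 1) + 3^3|_3 = 108 ⇒ 107
(1) 107|_3 = 3^(3 + 1) + 2·3^2 + 2·3 + 2 ↦ 4^(4 + 1) + 2·4^2 + 2·4 + 2|_4 = 1066 ⇒ 1065
(2) 1065|_4 = 4^(4 + 1) + 2·4^2 + 2·4 + 1 ↦ 5^(5 + 1) + 2·5^2 + 2·5 + 1|_5 = 15686 ⇒ 15685
(3) 15685|_5 = 5^(5 + 1) + 2·5^2 + 2·5 ↦ 6^(6 + 1) + 2·6^2 + 2·6|_6 = 280020 ⇒ 280019
(4) 280019|_6 = 6^(6 + 1) + 2·6^2 + 6 + 5 ↦ 7^(7 + 1) + 2·7^2 + 7 + 5|_7 = 5764911 ⇒ 5764910
(5) 5764910|_7 = 7^(7 + 1) + 2·7^2 + 7 + 4 ↦ 8^(8 + 1) + 2·8^2 + 8 + 4|_8 = 134217868 ⇒ 134217867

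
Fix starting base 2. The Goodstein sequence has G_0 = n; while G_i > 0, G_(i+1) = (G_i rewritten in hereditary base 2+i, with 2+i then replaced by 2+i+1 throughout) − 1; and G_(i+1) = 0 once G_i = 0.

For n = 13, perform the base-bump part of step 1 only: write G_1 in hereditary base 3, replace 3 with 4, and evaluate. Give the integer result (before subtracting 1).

1280

[0] 13 ≡ 2^(2 + 1) + 2^2 + 1 (base 2). Lift 3: 109. −1: 108.
[1] 108 ≡ 3^(3 + 1) + 3^3 (base 3). Lift 4: 1280. −1: 1279.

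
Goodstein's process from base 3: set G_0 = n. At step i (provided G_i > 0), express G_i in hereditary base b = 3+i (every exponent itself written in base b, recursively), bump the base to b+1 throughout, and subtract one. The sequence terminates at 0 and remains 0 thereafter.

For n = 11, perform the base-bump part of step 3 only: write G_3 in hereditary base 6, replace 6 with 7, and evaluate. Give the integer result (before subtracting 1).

G_0 = 11. HB_3(11) = 3^2 + 2. Bump = 18. G_1 = 17.
G_1 = 17. HB_4(17) = 4^2 + 1. Bump = 26. G_2 = 25.
G_2 = 25. HB_5(25) = 5^2. Bump = 36. G_3 = 35.
G_3 = 35. HB_6(35) = 5·6 + 5. Bump = 40. G_4 = 39.

40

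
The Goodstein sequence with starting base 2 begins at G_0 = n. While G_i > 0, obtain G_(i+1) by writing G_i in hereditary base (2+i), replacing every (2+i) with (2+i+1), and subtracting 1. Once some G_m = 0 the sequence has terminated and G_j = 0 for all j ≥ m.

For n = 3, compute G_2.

3

base 2: 3 = 2 + 1; at 3: 3 + 1 = 4; next = 3
base 3: 3 = 3; at 4: 4 = 4; next = 3
base 4: 3 = 3; at 5: 3 = 3; next = 2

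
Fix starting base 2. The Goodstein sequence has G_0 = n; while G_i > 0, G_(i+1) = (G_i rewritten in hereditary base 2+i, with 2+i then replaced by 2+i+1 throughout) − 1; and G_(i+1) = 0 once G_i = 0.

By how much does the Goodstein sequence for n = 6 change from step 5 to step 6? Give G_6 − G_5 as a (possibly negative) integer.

G_0=6  [base 2] 2^2 + 2  →[2↦3]→  3^3 + 3 = 30  −1 ⇒ G_1=29
G_1=29  [base 3] 3^3 + 2  →[3↦4]→  4^4 + 2 = 258  −1 ⇒ G_2=257
G_2=257  [base 4] 4^4 + 1  →[4↦5]→  5^5 + 1 = 3126  −1 ⇒ G_3=3125
G_3=3125  [base 5] 5^5  →[5↦6]→  6^6 = 46656  −1 ⇒ G_4=46655
G_4=46655  [base 6] 5·6^5 + 5·6^4 + 5·6^3 + 5·6^2 + 5·6 + 5  →[6↦7]→  5·7^5 + 5·7^4 + 5·7^3 + 5·7^2 + 5·7 + 5 = 98040  −1 ⇒ G_5=98039
G_5=98039  [base 7] 5·7^5 + 5·7^4 + 5·7^3 + 5·7^2 + 5·7 + 4  →[7↦8]→  5·8^5 + 5·8^4 + 5·8^3 + 5·8^2 + 5·8 + 4 = 187244  −1 ⇒ G_6=187243

89204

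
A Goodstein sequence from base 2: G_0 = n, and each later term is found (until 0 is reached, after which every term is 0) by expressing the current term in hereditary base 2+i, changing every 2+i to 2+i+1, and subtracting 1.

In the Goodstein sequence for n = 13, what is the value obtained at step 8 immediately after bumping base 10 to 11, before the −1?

base 2: 13 = 2^(2 + 1) + 2^2 + 1; at 3: 3^(3 + 1) + 3^3 + 1 = 109; next = 108
base 3: 108 = 3^(3 + 1) + 3^3; at 4: 4^(4 + 1) + 4^4 = 1280; next = 1279
base 4: 1279 = 4^(4 + 1) + 3·4^3 + 3·4^2 + 3·4 + 3; at 5: 5^(5 + 1) + 3·5^3 + 3·5^2 + 3·5 + 3 = 16093; next = 16092
base 5: 16092 = 5^(5 + 1) + 3·5^3 + 3·5^2 + 3·5 + 2; at 6: 6^(6 + 1) + 3·6^3 + 3·6^2 + 3·6 + 2 = 280712; next = 280711
base 6: 280711 = 6^(6 + 1) + 3·6^3 + 3·6^2 + 3·6 + 1; at 7: 7^(7 + 1) + 3·7^3 + 3·7^2 + 3·7 + 1 = 5765999; next = 5765998
base 7: 5765998 = 7^(7 + 1) + 3·7^3 + 3·7^2 + 3·7; at 8: 8^(8 + 1) + 3·8^3 + 3·8^2 + 3·8 = 134219480; next = 134219479
base 8: 134219479 = 8^(8 + 1) + 3·8^3 + 3·8^2 + 2·8 + 7; at 9: 9^(9 + 1) + 3·9^3 + 3·9^2 + 2·9 + 7 = 3486786856; next = 3486786855
base 9: 3486786855 = 9^(9 + 1) + 3·9^3 + 3·9^2 + 2·9 + 6; at 10: 10^(10 + 1) + 3·10^3 + 3·10^2 + 2·10 + 6 = 100000003326; next = 100000003325

3138428381104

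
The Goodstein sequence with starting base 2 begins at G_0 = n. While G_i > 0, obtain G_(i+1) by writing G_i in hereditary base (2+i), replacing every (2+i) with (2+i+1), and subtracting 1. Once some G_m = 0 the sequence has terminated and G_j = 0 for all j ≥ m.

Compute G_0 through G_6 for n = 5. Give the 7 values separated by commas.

5, 27, 255, 467, 775, 1197, 1751

(0) 5|_2 = 2^2 + 1 ↦ 3^3 + 1|_3 = 28 ⇒ 27
(1) 27|_3 = 3^3 ↦ 4^4|_4 = 256 ⇒ 255
(2) 255|_4 = 3·4^3 + 3·4^2 + 3·4 + 3 ↦ 3·5^3 + 3·5^2 + 3·5 + 3|_5 = 468 ⇒ 467
(3) 467|_5 = 3·5^3 + 3·5^2 + 3·5 + 2 ↦ 3·6^3 + 3·6^2 + 3·6 + 2|_6 = 776 ⇒ 775
(4) 775|_6 = 3·6^3 + 3·6^2 + 3·6 + 1 ↦ 3·7^3 + 3·7^2 + 3·7 + 1|_7 = 1198 ⇒ 1197
(5) 1197|_7 = 3·7^3 + 3·7^2 + 3·7 ↦ 3·8^3 + 3·8^2 + 3·8|_8 = 1752 ⇒ 1751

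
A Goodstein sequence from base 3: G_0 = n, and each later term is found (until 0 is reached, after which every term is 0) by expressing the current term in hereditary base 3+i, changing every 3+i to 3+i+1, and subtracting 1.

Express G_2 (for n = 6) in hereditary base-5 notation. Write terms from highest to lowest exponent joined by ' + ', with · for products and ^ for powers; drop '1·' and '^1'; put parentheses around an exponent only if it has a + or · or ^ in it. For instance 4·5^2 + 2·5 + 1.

5 + 2

(0) 6|_3 = 2·3 ↦ 2·4|_4 = 8 ⇒ 7
(1) 7|_4 = 4 + 3 ↦ 5 + 3|_5 = 8 ⇒ 7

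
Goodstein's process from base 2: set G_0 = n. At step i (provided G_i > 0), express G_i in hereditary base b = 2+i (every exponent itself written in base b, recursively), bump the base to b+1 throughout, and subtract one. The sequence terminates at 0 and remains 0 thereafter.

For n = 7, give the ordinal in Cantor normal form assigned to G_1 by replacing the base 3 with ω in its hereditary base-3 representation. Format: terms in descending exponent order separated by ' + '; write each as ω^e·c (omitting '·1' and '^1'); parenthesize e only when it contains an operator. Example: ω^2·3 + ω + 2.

ω^ω + ω

step 0: 7 = 2^2 + 2 + 1; sub 3 for 2: 3^3 + 3 + 1; = 31; G_1 = 31−1 = 30
step 1: 30 = 3^3 + 3; sub 4 for 3: 4^4 + 4; = 260; G_2 = 260−1 = 259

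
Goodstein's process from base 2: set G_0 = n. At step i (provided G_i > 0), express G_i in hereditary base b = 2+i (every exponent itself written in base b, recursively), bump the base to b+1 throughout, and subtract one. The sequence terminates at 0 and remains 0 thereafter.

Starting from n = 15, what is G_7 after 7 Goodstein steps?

base 2: 15 = 2^(2 + 1) + 2^2 + 2 + 1; at 3: 3^(3 + 1) + 3^3 + 3 + 1 = 112; next = 111
base 3: 111 = 3^(3 + 1) + 3^3 + 3; at 4: 4^(4 + 1) + 4^4 + 4 = 1284; next = 1283
base 4: 1283 = 4^(4 + 1) + 4^4 + 3; at 5: 5^(5 + 1) + 5^5 + 3 = 18753; next = 18752
base 5: 18752 = 5^(5 + 1) + 5^5 + 2; at 6: 6^(6 + 1) + 6^6 + 2 = 326594; next = 326593
base 6: 326593 = 6^(6 + 1) + 6^6 + 1; at 7: 7^(7 + 1) + 7^7 + 1 = 6588345; next = 6588344
base 7: 6588344 = 7^(7 + 1) + 7^7; at 8: 8^(8 + 1) + 8^8 = 150994944; next = 150994943
base 8: 150994943 = 8^(8 + 1) + 7·8^7 + 7·8^6 + 7·8^5 + 7·8^4 + 7·8^3 + 7·8^2 + 7·8 + 7; at 9: 9^(9 + 1) + 7·9^7 + 7·9^6 + 7·9^5 + 7·9^4 + 7·9^3 + 7·9^2 + 7·9 + 7 = 3524450281; next = 3524450280
base 9: 3524450280 = 9^(9 + 1) + 7·9^7 + 7·9^6 + 7·9^5 + 7·9^4 + 7·9^3 + 7·9^2 + 7·9 + 6; at 10: 10^(10 + 1) + 7·10^7 + 7·10^6 + 7·10^5 + 7·10^4 + 7·10^3 + 7·10^2 + 7·10 + 6 = 100077777776; next = 100077777775

3524450280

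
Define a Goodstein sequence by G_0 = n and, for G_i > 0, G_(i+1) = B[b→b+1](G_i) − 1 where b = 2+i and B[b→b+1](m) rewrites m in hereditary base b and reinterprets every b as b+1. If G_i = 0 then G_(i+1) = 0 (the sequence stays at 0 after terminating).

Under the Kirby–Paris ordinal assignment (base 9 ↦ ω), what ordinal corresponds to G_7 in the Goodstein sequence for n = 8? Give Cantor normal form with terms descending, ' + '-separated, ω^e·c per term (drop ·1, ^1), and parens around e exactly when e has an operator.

base 2: 8 = 2^(2 + 1); at 3: 3^(3 + 1) = 81; next = 80
base 3: 80 = 2·3^3 + 2·3^2 + 2·3 + 2; at 4: 2·4^4 + 2·4^2 + 2·4 + 2 = 554; next = 553
base 4: 553 = 2·4^4 + 2·4^2 + 2·4 + 1; at 5: 2·5^5 + 2·5^2 + 2·5 + 1 = 6311; next = 6310
base 5: 6310 = 2·5^5 + 2·5^2 + 2·5; at 6: 2·6^6 + 2·6^2 + 2·6 = 93396; next = 93395
base 6: 93395 = 2·6^6 + 2·6^2 + 6 + 5; at 7: 2·7^7 + 2·7^2 + 7 + 5 = 1647196; next = 1647195
base 7: 1647195 = 2·7^7 + 2·7^2 + 7 + 4; at 8: 2·8^8 + 2·8^2 + 8 + 4 = 33554572; next = 33554571
base 8: 33554571 = 2·8^8 + 2·8^2 + 8 + 3; at 9: 2·9^9 + 2·9^2 + 9 + 3 = 774841152; next = 774841151
base 9: 774841151 = 2·9^9 + 2·9^2 + 9 + 2; at 10: 2·10^10 + 2·10^2 + 10 + 2 = 20000000212; next = 20000000211

ω^ω·2 + ω^2·2 + ω + 2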